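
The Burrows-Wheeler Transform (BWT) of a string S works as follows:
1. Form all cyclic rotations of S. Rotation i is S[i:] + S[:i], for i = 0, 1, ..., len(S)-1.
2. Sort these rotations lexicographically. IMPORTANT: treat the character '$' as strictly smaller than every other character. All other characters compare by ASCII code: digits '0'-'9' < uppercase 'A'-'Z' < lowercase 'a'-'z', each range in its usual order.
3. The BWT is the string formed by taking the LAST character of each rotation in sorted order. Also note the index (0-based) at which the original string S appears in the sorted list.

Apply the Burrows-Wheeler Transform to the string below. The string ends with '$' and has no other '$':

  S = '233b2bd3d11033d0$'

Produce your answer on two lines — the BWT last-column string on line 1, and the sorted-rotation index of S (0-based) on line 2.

All 17 rotations (rotation i = S[i:]+S[:i]):
  rot[0] = 233b2bd3d11033d0$
  rot[1] = 33b2bd3d11033d0$2
  rot[2] = 3b2bd3d11033d0$23
  rot[3] = b2bd3d11033d0$233
  rot[4] = 2bd3d11033d0$233b
  rot[5] = bd3d11033d0$233b2
  rot[6] = d3d11033d0$233b2b
  rot[7] = 3d11033d0$233b2bd
  rot[8] = d11033d0$233b2bd3
  rot[9] = 11033d0$233b2bd3d
  rot[10] = 1033d0$233b2bd3d1
  rot[11] = 033d0$233b2bd3d11
  rot[12] = 33d0$233b2bd3d110
  rot[13] = 3d0$233b2bd3d1103
  rot[14] = d0$233b2bd3d11033
  rot[15] = 0$233b2bd3d11033d
  rot[16] = $233b2bd3d11033d0
Sorted (with $ < everything):
  sorted[0] = $233b2bd3d11033d0  (last char: '0')
  sorted[1] = 0$233b2bd3d11033d  (last char: 'd')
  sorted[2] = 033d0$233b2bd3d11  (last char: '1')
  sorted[3] = 1033d0$233b2bd3d1  (last char: '1')
  sorted[4] = 11033d0$233b2bd3d  (last char: 'd')
  sorted[5] = 233b2bd3d11033d0$  (last char: '$')
  sorted[6] = 2bd3d11033d0$233b  (last char: 'b')
  sorted[7] = 33b2bd3d11033d0$2  (last char: '2')
  sorted[8] = 33d0$233b2bd3d110  (last char: '0')
  sorted[9] = 3b2bd3d11033d0$23  (last char: '3')
  sorted[10] = 3d0$233b2bd3d1103  (last char: '3')
  sorted[11] = 3d11033d0$233b2bd  (last char: 'd')
  sorted[12] = b2bd3d11033d0$233  (last char: '3')
  sorted[13] = bd3d11033d0$233b2  (last char: '2')
  sorted[14] = d0$233b2bd3d11033  (last char: '3')
  sorted[15] = d11033d0$233b2bd3  (last char: '3')
  sorted[16] = d3d11033d0$233b2b  (last char: 'b')
Last column: 0d11d$b2033d3233b
Original string S is at sorted index 5

Answer: 0d11d$b2033d3233b
5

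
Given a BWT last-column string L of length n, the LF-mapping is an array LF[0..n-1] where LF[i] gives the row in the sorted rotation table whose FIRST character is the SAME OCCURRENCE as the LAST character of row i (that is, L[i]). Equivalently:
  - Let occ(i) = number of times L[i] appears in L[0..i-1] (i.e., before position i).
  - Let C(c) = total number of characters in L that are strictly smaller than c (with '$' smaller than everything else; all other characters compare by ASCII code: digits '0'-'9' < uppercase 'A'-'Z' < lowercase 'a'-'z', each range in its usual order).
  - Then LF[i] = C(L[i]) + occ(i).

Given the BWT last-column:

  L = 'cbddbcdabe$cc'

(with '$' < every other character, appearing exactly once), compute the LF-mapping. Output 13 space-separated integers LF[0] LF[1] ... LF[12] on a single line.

Char counts: '$':1, 'a':1, 'b':3, 'c':4, 'd':3, 'e':1
C (first-col start): C('$')=0, C('a')=1, C('b')=2, C('c')=5, C('d')=9, C('e')=12
L[0]='c': occ=0, LF[0]=C('c')+0=5+0=5
L[1]='b': occ=0, LF[1]=C('b')+0=2+0=2
L[2]='d': occ=0, LF[2]=C('d')+0=9+0=9
L[3]='d': occ=1, LF[3]=C('d')+1=9+1=10
L[4]='b': occ=1, LF[4]=C('b')+1=2+1=3
L[5]='c': occ=1, LF[5]=C('c')+1=5+1=6
L[6]='d': occ=2, LF[6]=C('d')+2=9+2=11
L[7]='a': occ=0, LF[7]=C('a')+0=1+0=1
L[8]='b': occ=2, LF[8]=C('b')+2=2+2=4
L[9]='e': occ=0, LF[9]=C('e')+0=12+0=12
L[10]='$': occ=0, LF[10]=C('$')+0=0+0=0
L[11]='c': occ=2, LF[11]=C('c')+2=5+2=7
L[12]='c': occ=3, LF[12]=C('c')+3=5+3=8

Answer: 5 2 9 10 3 6 11 1 4 12 0 7 8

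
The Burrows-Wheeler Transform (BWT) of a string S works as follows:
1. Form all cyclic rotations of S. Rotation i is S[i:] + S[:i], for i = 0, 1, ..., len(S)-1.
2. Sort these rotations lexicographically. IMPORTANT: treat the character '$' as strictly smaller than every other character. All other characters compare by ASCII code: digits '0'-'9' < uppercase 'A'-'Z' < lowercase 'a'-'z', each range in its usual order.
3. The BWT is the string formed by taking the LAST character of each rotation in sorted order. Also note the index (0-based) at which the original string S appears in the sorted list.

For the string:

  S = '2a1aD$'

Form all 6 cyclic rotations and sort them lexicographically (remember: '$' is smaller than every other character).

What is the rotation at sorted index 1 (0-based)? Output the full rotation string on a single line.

All 6 rotations (rotation i = S[i:]+S[:i]):
  rot[0] = 2a1aD$
  rot[1] = a1aD$2
  rot[2] = 1aD$2a
  rot[3] = aD$2a1
  rot[4] = D$2a1a
  rot[5] = $2a1aD
Sorted (with $ < everything):
  sorted[0] = $2a1aD
  sorted[1] = 1aD$2a
  sorted[2] = 2a1aD$
  sorted[3] = D$2a1a
  sorted[4] = a1aD$2
  sorted[5] = aD$2a1
sorted[1] = 1aD$2a

Answer: 1aD$2a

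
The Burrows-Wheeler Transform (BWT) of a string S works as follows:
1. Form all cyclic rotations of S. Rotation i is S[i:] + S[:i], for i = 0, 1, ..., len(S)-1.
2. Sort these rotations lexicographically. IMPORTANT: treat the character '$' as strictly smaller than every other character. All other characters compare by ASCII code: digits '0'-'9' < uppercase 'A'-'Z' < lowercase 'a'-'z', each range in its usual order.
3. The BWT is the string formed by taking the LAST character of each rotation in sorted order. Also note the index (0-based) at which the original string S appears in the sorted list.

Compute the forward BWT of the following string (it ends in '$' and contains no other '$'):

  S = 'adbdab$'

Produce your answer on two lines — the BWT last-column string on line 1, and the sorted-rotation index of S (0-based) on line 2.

All 7 rotations (rotation i = S[i:]+S[:i]):
  rot[0] = adbdab$
  rot[1] = dbdab$a
  rot[2] = bdab$ad
  rot[3] = dab$adb
  rot[4] = ab$adbd
  rot[5] = b$adbda
  rot[6] = $adbdab
Sorted (with $ < everything):
  sorted[0] = $adbdab  (last char: 'b')
  sorted[1] = ab$adbd  (last char: 'd')
  sorted[2] = adbdab$  (last char: '$')
  sorted[3] = b$adbda  (last char: 'a')
  sorted[4] = bdab$ad  (last char: 'd')
  sorted[5] = dab$adb  (last char: 'b')
  sorted[6] = dbdab$a  (last char: 'a')
Last column: bd$adba
Original string S is at sorted index 2

Answer: bd$adba
2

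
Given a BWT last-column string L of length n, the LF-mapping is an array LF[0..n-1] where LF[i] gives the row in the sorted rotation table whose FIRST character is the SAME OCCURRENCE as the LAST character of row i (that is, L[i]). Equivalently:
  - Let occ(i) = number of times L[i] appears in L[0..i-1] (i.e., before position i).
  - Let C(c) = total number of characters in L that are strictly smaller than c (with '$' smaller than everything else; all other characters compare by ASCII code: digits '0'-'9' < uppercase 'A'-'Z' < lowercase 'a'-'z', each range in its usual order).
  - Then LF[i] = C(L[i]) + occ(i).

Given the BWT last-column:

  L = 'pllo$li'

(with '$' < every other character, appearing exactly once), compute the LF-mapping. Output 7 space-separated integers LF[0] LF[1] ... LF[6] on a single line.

Char counts: '$':1, 'i':1, 'l':3, 'o':1, 'p':1
C (first-col start): C('$')=0, C('i')=1, C('l')=2, C('o')=5, C('p')=6
L[0]='p': occ=0, LF[0]=C('p')+0=6+0=6
L[1]='l': occ=0, LF[1]=C('l')+0=2+0=2
L[2]='l': occ=1, LF[2]=C('l')+1=2+1=3
L[3]='o': occ=0, LF[3]=C('o')+0=5+0=5
L[4]='$': occ=0, LF[4]=C('$')+0=0+0=0
L[5]='l': occ=2, LF[5]=C('l')+2=2+2=4
L[6]='i': occ=0, LF[6]=C('i')+0=1+0=1

Answer: 6 2 3 5 0 4 1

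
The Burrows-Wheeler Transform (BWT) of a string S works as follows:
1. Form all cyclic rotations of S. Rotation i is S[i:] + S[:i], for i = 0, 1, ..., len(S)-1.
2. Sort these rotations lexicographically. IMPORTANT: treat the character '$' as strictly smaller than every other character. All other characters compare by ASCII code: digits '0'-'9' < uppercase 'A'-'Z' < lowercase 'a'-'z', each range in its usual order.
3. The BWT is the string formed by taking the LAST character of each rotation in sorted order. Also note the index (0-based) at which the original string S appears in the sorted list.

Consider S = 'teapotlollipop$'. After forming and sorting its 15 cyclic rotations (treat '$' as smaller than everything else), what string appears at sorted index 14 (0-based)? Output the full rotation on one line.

All 15 rotations (rotation i = S[i:]+S[:i]):
  rot[0] = teapotlollipop$
  rot[1] = eapotlollipop$t
  rot[2] = apotlollipop$te
  rot[3] = potlollipop$tea
  rot[4] = otlollipop$teap
  rot[5] = tlollipop$teapo
  rot[6] = lollipop$teapot
  rot[7] = ollipop$teapotl
  rot[8] = llipop$teapotlo
  rot[9] = lipop$teapotlol
  rot[10] = ipop$teapotloll
  rot[11] = pop$teapotlolli
  rot[12] = op$teapotlollip
  rot[13] = p$teapotlollipo
  rot[14] = $teapotlollipop
Sorted (with $ < everything):
  sorted[0] = $teapotlollipop
  sorted[1] = apotlollipop$te
  sorted[2] = eapotlollipop$t
  sorted[3] = ipop$teapotloll
  sorted[4] = lipop$teapotlol
  sorted[5] = llipop$teapotlo
  sorted[6] = lollipop$teapot
  sorted[7] = ollipop$teapotl
  sorted[8] = op$teapotlollip
  sorted[9] = otlollipop$teap
  sorted[10] = p$teapotlollipo
  sorted[11] = pop$teapotlolli
  sorted[12] = potlollipop$tea
  sorted[13] = teapotlollipop$
  sorted[14] = tlollipop$teapo
sorted[14] = tlollipop$teapo

Answer: tlollipop$teapo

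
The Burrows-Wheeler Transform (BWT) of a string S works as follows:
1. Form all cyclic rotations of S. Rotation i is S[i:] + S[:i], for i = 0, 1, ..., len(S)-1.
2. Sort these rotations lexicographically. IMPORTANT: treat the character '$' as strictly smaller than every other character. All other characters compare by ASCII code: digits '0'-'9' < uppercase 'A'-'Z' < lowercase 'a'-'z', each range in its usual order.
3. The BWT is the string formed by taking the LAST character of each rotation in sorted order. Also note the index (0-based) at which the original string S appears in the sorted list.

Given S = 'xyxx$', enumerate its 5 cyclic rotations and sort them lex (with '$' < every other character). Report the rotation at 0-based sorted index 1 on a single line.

Answer: x$xyx

Derivation:
All 5 rotations (rotation i = S[i:]+S[:i]):
  rot[0] = xyxx$
  rot[1] = yxx$x
  rot[2] = xx$xy
  rot[3] = x$xyx
  rot[4] = $xyxx
Sorted (with $ < everything):
  sorted[0] = $xyxx
  sorted[1] = x$xyx
  sorted[2] = xx$xy
  sorted[3] = xyxx$
  sorted[4] = yxx$x
sorted[1] = x$xyx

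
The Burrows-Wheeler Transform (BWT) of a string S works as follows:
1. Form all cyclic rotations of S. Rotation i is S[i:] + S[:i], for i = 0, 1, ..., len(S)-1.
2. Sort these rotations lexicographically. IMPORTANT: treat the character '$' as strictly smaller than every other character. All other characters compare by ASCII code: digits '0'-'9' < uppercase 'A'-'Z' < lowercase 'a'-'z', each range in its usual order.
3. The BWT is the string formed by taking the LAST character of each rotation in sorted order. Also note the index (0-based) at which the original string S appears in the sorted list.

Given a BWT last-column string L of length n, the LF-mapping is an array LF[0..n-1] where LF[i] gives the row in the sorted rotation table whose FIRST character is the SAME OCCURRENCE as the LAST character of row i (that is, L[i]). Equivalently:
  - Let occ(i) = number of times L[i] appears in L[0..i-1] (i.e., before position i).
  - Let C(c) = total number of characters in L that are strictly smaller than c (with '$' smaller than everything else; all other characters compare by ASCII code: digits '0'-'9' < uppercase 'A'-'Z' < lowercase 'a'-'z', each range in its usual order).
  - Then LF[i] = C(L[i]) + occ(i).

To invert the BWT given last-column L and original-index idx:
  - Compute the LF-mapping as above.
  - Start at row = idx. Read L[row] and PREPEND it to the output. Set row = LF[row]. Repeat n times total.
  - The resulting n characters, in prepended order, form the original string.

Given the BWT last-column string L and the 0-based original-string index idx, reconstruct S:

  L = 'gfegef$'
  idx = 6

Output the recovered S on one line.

Answer: gfeefg$

Derivation:
LF mapping: 5 3 1 6 2 4 0
Walk LF starting at row 6, prepending L[row]:
  step 1: row=6, L[6]='$', prepend. Next row=LF[6]=0
  step 2: row=0, L[0]='g', prepend. Next row=LF[0]=5
  step 3: row=5, L[5]='f', prepend. Next row=LF[5]=4
  step 4: row=4, L[4]='e', prepend. Next row=LF[4]=2
  step 5: row=2, L[2]='e', prepend. Next row=LF[2]=1
  step 6: row=1, L[1]='f', prepend. Next row=LF[1]=3
  step 7: row=3, L[3]='g', prepend. Next row=LF[3]=6
Reversed output: gfeefg$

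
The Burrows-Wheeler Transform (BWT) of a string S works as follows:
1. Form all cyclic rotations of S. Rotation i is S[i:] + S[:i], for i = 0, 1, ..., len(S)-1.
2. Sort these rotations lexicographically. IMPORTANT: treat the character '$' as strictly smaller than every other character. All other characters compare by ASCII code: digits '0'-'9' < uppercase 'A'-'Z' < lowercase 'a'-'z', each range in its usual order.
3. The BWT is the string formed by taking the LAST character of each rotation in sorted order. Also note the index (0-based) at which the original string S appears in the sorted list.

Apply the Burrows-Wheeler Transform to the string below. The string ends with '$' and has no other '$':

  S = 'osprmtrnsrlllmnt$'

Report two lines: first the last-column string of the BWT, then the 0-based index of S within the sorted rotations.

Answer: trlllrrm$ssptonnm
8

Derivation:
All 17 rotations (rotation i = S[i:]+S[:i]):
  rot[0] = osprmtrnsrlllmnt$
  rot[1] = sprmtrnsrlllmnt$o
  rot[2] = prmtrnsrlllmnt$os
  rot[3] = rmtrnsrlllmnt$osp
  rot[4] = mtrnsrlllmnt$ospr
  rot[5] = trnsrlllmnt$osprm
  rot[6] = rnsrlllmnt$osprmt
  rot[7] = nsrlllmnt$osprmtr
  rot[8] = srlllmnt$osprmtrn
  rot[9] = rlllmnt$osprmtrns
  rot[10] = lllmnt$osprmtrnsr
  rot[11] = llmnt$osprmtrnsrl
  rot[12] = lmnt$osprmtrnsrll
  rot[13] = mnt$osprmtrnsrlll
  rot[14] = nt$osprmtrnsrlllm
  rot[15] = t$osprmtrnsrlllmn
  rot[16] = $osprmtrnsrlllmnt
Sorted (with $ < everything):
  sorted[0] = $osprmtrnsrlllmnt  (last char: 't')
  sorted[1] = lllmnt$osprmtrnsr  (last char: 'r')
  sorted[2] = llmnt$osprmtrnsrl  (last char: 'l')
  sorted[3] = lmnt$osprmtrnsrll  (last char: 'l')
  sorted[4] = mnt$osprmtrnsrlll  (last char: 'l')
  sorted[5] = mtrnsrlllmnt$ospr  (last char: 'r')
  sorted[6] = nsrlllmnt$osprmtr  (last char: 'r')
  sorted[7] = nt$osprmtrnsrlllm  (last char: 'm')
  sorted[8] = osprmtrnsrlllmnt$  (last char: '$')
  sorted[9] = prmtrnsrlllmnt$os  (last char: 's')
  sorted[10] = rlllmnt$osprmtrns  (last char: 's')
  sorted[11] = rmtrnsrlllmnt$osp  (last char: 'p')
  sorted[12] = rnsrlllmnt$osprmt  (last char: 't')
  sorted[13] = sprmtrnsrlllmnt$o  (last char: 'o')
  sorted[14] = srlllmnt$osprmtrn  (last char: 'n')
  sorted[15] = t$osprmtrnsrlllmn  (last char: 'n')
  sorted[16] = trnsrlllmnt$osprm  (last char: 'm')
Last column: trlllrrm$ssptonnm
Original string S is at sorted index 8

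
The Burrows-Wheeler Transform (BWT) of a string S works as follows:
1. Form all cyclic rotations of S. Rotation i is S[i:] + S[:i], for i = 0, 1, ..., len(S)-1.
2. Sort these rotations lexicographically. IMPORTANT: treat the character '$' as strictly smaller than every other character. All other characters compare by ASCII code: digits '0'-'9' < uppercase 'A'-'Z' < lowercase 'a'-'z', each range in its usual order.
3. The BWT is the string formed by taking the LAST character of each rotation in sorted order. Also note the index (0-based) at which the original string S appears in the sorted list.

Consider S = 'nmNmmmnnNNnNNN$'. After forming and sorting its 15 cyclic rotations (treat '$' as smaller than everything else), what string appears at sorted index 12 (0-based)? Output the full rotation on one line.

Answer: nNNnNNN$nmNmmmn

Derivation:
All 15 rotations (rotation i = S[i:]+S[:i]):
  rot[0] = nmNmmmnnNNnNNN$
  rot[1] = mNmmmnnNNnNNN$n
  rot[2] = NmmmnnNNnNNN$nm
  rot[3] = mmmnnNNnNNN$nmN
  rot[4] = mmnnNNnNNN$nmNm
  rot[5] = mnnNNnNNN$nmNmm
  rot[6] = nnNNnNNN$nmNmmm
  rot[7] = nNNnNNN$nmNmmmn
  rot[8] = NNnNNN$nmNmmmnn
  rot[9] = NnNNN$nmNmmmnnN
  rot[10] = nNNN$nmNmmmnnNN
  rot[11] = NNN$nmNmmmnnNNn
  rot[12] = NN$nmNmmmnnNNnN
  rot[13] = N$nmNmmmnnNNnNN
  rot[14] = $nmNmmmnnNNnNNN
Sorted (with $ < everything):
  sorted[0] = $nmNmmmnnNNnNNN
  sorted[1] = N$nmNmmmnnNNnNN
  sorted[2] = NN$nmNmmmnnNNnN
  sorted[3] = NNN$nmNmmmnnNNn
  sorted[4] = NNnNNN$nmNmmmnn
  sorted[5] = NmmmnnNNnNNN$nm
  sorted[6] = NnNNN$nmNmmmnnN
  sorted[7] = mNmmmnnNNnNNN$n
  sorted[8] = mmmnnNNnNNN$nmN
  sorted[9] = mmnnNNnNNN$nmNm
  sorted[10] = mnnNNnNNN$nmNmm
  sorted[11] = nNNN$nmNmmmnnNN
  sorted[12] = nNNnNNN$nmNmmmn
  sorted[13] = nmNmmmnnNNnNNN$
  sorted[14] = nnNNnNNN$nmNmmm
sorted[12] = nNNnNNN$nmNmmmn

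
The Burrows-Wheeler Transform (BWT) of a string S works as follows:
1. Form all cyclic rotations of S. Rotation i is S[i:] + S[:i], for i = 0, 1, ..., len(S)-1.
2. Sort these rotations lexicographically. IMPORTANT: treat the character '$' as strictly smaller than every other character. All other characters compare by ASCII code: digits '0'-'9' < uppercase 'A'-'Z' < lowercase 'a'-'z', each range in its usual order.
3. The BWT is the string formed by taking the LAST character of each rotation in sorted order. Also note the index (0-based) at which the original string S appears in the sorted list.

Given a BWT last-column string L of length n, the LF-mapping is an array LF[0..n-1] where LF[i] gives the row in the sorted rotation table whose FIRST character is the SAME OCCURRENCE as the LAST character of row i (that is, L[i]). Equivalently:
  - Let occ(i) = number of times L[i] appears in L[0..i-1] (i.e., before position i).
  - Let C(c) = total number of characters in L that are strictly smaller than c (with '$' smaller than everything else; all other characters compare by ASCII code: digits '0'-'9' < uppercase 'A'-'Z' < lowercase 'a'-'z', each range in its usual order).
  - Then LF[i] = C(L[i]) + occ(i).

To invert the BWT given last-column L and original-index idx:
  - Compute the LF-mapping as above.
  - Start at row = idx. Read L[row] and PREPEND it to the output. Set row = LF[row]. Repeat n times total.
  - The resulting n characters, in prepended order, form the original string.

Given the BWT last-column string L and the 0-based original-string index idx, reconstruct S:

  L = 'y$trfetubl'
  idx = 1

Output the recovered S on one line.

LF mapping: 9 0 6 5 3 2 7 8 1 4
Walk LF starting at row 1, prepending L[row]:
  step 1: row=1, L[1]='$', prepend. Next row=LF[1]=0
  step 2: row=0, L[0]='y', prepend. Next row=LF[0]=9
  step 3: row=9, L[9]='l', prepend. Next row=LF[9]=4
  step 4: row=4, L[4]='f', prepend. Next row=LF[4]=3
  step 5: row=3, L[3]='r', prepend. Next row=LF[3]=5
  step 6: row=5, L[5]='e', prepend. Next row=LF[5]=2
  step 7: row=2, L[2]='t', prepend. Next row=LF[2]=6
  step 8: row=6, L[6]='t', prepend. Next row=LF[6]=7
  step 9: row=7, L[7]='u', prepend. Next row=LF[7]=8
  step 10: row=8, L[8]='b', prepend. Next row=LF[8]=1
Reversed output: butterfly$

Answer: butterfly$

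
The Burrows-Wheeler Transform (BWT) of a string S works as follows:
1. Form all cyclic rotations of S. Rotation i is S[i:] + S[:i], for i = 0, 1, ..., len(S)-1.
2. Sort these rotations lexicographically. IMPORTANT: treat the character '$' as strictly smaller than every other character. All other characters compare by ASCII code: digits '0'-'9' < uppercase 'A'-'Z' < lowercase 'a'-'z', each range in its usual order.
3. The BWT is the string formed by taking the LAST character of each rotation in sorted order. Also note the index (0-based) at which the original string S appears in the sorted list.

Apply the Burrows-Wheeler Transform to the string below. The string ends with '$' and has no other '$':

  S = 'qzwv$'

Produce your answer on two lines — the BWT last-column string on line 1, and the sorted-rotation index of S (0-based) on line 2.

Answer: v$wzq
1

Derivation:
All 5 rotations (rotation i = S[i:]+S[:i]):
  rot[0] = qzwv$
  rot[1] = zwv$q
  rot[2] = wv$qz
  rot[3] = v$qzw
  rot[4] = $qzwv
Sorted (with $ < everything):
  sorted[0] = $qzwv  (last char: 'v')
  sorted[1] = qzwv$  (last char: '$')
  sorted[2] = v$qzw  (last char: 'w')
  sorted[3] = wv$qz  (last char: 'z')
  sorted[4] = zwv$q  (last char: 'q')
Last column: v$wzq
Original string S is at sorted index 1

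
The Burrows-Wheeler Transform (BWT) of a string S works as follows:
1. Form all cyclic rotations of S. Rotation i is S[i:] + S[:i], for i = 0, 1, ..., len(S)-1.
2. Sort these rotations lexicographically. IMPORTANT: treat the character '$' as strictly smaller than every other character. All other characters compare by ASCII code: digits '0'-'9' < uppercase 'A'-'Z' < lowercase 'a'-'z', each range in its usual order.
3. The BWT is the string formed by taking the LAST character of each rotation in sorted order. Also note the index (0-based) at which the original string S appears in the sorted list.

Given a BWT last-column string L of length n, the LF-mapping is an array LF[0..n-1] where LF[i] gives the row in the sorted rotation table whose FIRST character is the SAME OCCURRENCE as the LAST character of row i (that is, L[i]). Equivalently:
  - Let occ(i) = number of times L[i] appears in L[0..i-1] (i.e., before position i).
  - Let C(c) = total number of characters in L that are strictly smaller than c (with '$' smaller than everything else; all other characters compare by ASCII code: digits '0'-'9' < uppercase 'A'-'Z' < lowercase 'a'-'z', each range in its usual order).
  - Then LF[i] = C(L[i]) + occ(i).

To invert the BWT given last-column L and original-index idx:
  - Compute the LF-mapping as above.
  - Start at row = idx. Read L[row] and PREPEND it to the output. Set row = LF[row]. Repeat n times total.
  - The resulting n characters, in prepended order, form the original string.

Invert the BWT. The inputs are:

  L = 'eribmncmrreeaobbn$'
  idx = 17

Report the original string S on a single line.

Answer: ribbonremembrance$

Derivation:
LF mapping: 6 15 9 2 10 12 5 11 16 17 7 8 1 14 3 4 13 0
Walk LF starting at row 17, prepending L[row]:
  step 1: row=17, L[17]='$', prepend. Next row=LF[17]=0
  step 2: row=0, L[0]='e', prepend. Next row=LF[0]=6
  step 3: row=6, L[6]='c', prepend. Next row=LF[6]=5
  step 4: row=5, L[5]='n', prepend. Next row=LF[5]=12
  step 5: row=12, L[12]='a', prepend. Next row=LF[12]=1
  step 6: row=1, L[1]='r', prepend. Next row=LF[1]=15
  step 7: row=15, L[15]='b', prepend. Next row=LF[15]=4
  step 8: row=4, L[4]='m', prepend. Next row=LF[4]=10
  step 9: row=10, L[10]='e', prepend. Next row=LF[10]=7
  step 10: row=7, L[7]='m', prepend. Next row=LF[7]=11
  step 11: row=11, L[11]='e', prepend. Next row=LF[11]=8
  step 12: row=8, L[8]='r', prepend. Next row=LF[8]=16
  step 13: row=16, L[16]='n', prepend. Next row=LF[16]=13
  step 14: row=13, L[13]='o', prepend. Next row=LF[13]=14
  step 15: row=14, L[14]='b', prepend. Next row=LF[14]=3
  step 16: row=3, L[3]='b', prepend. Next row=LF[3]=2
  step 17: row=2, L[2]='i', prepend. Next row=LF[2]=9
  step 18: row=9, L[9]='r', prepend. Next row=LF[9]=17
Reversed output: ribbonremembrance$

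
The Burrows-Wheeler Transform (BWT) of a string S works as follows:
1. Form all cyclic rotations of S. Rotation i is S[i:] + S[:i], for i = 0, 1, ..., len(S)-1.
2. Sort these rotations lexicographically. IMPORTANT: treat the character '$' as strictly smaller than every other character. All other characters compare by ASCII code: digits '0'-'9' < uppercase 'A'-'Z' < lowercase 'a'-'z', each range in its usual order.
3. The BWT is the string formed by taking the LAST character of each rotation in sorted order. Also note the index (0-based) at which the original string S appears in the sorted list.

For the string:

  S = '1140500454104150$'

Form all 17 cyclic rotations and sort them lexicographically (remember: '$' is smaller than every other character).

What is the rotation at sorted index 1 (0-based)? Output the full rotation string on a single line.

Answer: 0$114050045410415

Derivation:
All 17 rotations (rotation i = S[i:]+S[:i]):
  rot[0] = 1140500454104150$
  rot[1] = 140500454104150$1
  rot[2] = 40500454104150$11
  rot[3] = 0500454104150$114
  rot[4] = 500454104150$1140
  rot[5] = 00454104150$11405
  rot[6] = 0454104150$114050
  rot[7] = 454104150$1140500
  rot[8] = 54104150$11405004
  rot[9] = 4104150$114050045
  rot[10] = 104150$1140500454
  rot[11] = 04150$11405004541
  rot[12] = 4150$114050045410
  rot[13] = 150$1140500454104
  rot[14] = 50$11405004541041
  rot[15] = 0$114050045410415
  rot[16] = $1140500454104150
Sorted (with $ < everything):
  sorted[0] = $1140500454104150
  sorted[1] = 0$114050045410415
  sorted[2] = 00454104150$11405
  sorted[3] = 04150$11405004541
  sorted[4] = 0454104150$114050
  sorted[5] = 0500454104150$114
  sorted[6] = 104150$1140500454
  sorted[7] = 1140500454104150$
  sorted[8] = 140500454104150$1
  sorted[9] = 150$1140500454104
  sorted[10] = 40500454104150$11
  sorted[11] = 4104150$114050045
  sorted[12] = 4150$114050045410
  sorted[13] = 454104150$1140500
  sorted[14] = 50$11405004541041
  sorted[15] = 500454104150$1140
  sorted[16] = 54104150$11405004
sorted[1] = 0$114050045410415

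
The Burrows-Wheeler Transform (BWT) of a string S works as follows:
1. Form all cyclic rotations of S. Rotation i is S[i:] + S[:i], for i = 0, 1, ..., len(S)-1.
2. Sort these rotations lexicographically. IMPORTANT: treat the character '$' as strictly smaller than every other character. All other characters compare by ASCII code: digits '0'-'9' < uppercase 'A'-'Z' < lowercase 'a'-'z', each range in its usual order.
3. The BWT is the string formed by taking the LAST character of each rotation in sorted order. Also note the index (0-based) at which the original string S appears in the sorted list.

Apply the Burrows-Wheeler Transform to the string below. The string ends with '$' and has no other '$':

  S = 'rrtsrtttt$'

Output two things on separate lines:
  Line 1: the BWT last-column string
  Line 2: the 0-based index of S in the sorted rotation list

All 10 rotations (rotation i = S[i:]+S[:i]):
  rot[0] = rrtsrtttt$
  rot[1] = rtsrtttt$r
  rot[2] = tsrtttt$rr
  rot[3] = srtttt$rrt
  rot[4] = rtttt$rrts
  rot[5] = tttt$rrtsr
  rot[6] = ttt$rrtsrt
  rot[7] = tt$rrtsrtt
  rot[8] = t$rrtsrttt
  rot[9] = $rrtsrtttt
Sorted (with $ < everything):
  sorted[0] = $rrtsrtttt  (last char: 't')
  sorted[1] = rrtsrtttt$  (last char: '$')
  sorted[2] = rtsrtttt$r  (last char: 'r')
  sorted[3] = rtttt$rrts  (last char: 's')
  sorted[4] = srtttt$rrt  (last char: 't')
  sorted[5] = t$rrtsrttt  (last char: 't')
  sorted[6] = tsrtttt$rr  (last char: 'r')
  sorted[7] = tt$rrtsrtt  (last char: 't')
  sorted[8] = ttt$rrtsrt  (last char: 't')
  sorted[9] = tttt$rrtsr  (last char: 'r')
Last column: t$rsttrttr
Original string S is at sorted index 1

Answer: t$rsttrttr
1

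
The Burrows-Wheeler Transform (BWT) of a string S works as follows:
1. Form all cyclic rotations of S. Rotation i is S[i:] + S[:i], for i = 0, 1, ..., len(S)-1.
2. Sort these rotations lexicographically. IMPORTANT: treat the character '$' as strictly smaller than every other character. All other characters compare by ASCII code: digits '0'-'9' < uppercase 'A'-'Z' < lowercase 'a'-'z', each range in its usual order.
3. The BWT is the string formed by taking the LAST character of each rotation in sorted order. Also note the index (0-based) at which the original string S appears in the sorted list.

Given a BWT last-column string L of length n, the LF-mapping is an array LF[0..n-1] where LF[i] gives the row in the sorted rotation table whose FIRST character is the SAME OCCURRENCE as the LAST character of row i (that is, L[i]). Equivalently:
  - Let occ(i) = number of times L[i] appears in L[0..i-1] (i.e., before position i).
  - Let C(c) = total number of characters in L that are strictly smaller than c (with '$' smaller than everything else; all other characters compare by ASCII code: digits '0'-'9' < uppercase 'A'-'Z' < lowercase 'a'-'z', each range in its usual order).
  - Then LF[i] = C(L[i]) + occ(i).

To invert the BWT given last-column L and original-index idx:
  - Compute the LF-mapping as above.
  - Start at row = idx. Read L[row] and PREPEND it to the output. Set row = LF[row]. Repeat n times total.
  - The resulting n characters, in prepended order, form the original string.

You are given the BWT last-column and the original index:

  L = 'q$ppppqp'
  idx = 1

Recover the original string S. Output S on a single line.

Answer: pppppqq$

Derivation:
LF mapping: 6 0 1 2 3 4 7 5
Walk LF starting at row 1, prepending L[row]:
  step 1: row=1, L[1]='$', prepend. Next row=LF[1]=0
  step 2: row=0, L[0]='q', prepend. Next row=LF[0]=6
  step 3: row=6, L[6]='q', prepend. Next row=LF[6]=7
  step 4: row=7, L[7]='p', prepend. Next row=LF[7]=5
  step 5: row=5, L[5]='p', prepend. Next row=LF[5]=4
  step 6: row=4, L[4]='p', prepend. Next row=LF[4]=3
  step 7: row=3, L[3]='p', prepend. Next row=LF[3]=2
  step 8: row=2, L[2]='p', prepend. Next row=LF[2]=1
Reversed output: pppppqq$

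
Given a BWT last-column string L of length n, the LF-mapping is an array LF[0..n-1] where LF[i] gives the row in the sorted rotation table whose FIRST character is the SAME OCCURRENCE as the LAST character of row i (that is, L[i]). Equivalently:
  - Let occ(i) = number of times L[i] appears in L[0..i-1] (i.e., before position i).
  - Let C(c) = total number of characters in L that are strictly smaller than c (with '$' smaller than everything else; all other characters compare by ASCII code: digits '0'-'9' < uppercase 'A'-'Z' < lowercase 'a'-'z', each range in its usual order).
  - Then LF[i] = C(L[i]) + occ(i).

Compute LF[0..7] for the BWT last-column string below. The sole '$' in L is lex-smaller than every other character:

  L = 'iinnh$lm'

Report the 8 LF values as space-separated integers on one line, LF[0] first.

Char counts: '$':1, 'h':1, 'i':2, 'l':1, 'm':1, 'n':2
C (first-col start): C('$')=0, C('h')=1, C('i')=2, C('l')=4, C('m')=5, C('n')=6
L[0]='i': occ=0, LF[0]=C('i')+0=2+0=2
L[1]='i': occ=1, LF[1]=C('i')+1=2+1=3
L[2]='n': occ=0, LF[2]=C('n')+0=6+0=6
L[3]='n': occ=1, LF[3]=C('n')+1=6+1=7
L[4]='h': occ=0, LF[4]=C('h')+0=1+0=1
L[5]='$': occ=0, LF[5]=C('$')+0=0+0=0
L[6]='l': occ=0, LF[6]=C('l')+0=4+0=4
L[7]='m': occ=0, LF[7]=C('m')+0=5+0=5

Answer: 2 3 6 7 1 0 4 5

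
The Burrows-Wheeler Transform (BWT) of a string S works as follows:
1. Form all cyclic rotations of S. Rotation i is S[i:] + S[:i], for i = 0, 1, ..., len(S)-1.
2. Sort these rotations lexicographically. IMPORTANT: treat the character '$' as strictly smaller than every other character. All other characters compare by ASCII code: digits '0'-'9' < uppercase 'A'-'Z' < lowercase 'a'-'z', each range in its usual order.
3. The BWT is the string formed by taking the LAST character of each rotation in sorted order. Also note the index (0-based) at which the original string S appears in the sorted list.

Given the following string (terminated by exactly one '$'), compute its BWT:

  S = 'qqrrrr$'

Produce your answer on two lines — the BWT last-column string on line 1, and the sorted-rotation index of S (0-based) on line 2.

All 7 rotations (rotation i = S[i:]+S[:i]):
  rot[0] = qqrrrr$
  rot[1] = qrrrr$q
  rot[2] = rrrr$qq
  rot[3] = rrr$qqr
  rot[4] = rr$qqrr
  rot[5] = r$qqrrr
  rot[6] = $qqrrrr
Sorted (with $ < everything):
  sorted[0] = $qqrrrr  (last char: 'r')
  sorted[1] = qqrrrr$  (last char: '$')
  sorted[2] = qrrrr$q  (last char: 'q')
  sorted[3] = r$qqrrr  (last char: 'r')
  sorted[4] = rr$qqrr  (last char: 'r')
  sorted[5] = rrr$qqr  (last char: 'r')
  sorted[6] = rrrr$qq  (last char: 'q')
Last column: r$qrrrq
Original string S is at sorted index 1

Answer: r$qrrrq
1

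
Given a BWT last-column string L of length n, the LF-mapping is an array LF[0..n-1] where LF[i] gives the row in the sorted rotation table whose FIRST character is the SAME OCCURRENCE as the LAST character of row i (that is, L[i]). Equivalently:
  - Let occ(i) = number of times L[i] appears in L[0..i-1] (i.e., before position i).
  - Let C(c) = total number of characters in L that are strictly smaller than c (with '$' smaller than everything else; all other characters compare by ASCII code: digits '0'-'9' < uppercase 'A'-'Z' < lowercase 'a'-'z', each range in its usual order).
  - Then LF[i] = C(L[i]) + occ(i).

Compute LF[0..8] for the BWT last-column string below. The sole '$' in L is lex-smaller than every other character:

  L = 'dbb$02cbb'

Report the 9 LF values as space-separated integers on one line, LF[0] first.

Answer: 8 3 4 0 1 2 7 5 6

Derivation:
Char counts: '$':1, '0':1, '2':1, 'b':4, 'c':1, 'd':1
C (first-col start): C('$')=0, C('0')=1, C('2')=2, C('b')=3, C('c')=7, C('d')=8
L[0]='d': occ=0, LF[0]=C('d')+0=8+0=8
L[1]='b': occ=0, LF[1]=C('b')+0=3+0=3
L[2]='b': occ=1, LF[2]=C('b')+1=3+1=4
L[3]='$': occ=0, LF[3]=C('$')+0=0+0=0
L[4]='0': occ=0, LF[4]=C('0')+0=1+0=1
L[5]='2': occ=0, LF[5]=C('2')+0=2+0=2
L[6]='c': occ=0, LF[6]=C('c')+0=7+0=7
L[7]='b': occ=2, LF[7]=C('b')+2=3+2=5
L[8]='b': occ=3, LF[8]=C('b')+3=3+3=6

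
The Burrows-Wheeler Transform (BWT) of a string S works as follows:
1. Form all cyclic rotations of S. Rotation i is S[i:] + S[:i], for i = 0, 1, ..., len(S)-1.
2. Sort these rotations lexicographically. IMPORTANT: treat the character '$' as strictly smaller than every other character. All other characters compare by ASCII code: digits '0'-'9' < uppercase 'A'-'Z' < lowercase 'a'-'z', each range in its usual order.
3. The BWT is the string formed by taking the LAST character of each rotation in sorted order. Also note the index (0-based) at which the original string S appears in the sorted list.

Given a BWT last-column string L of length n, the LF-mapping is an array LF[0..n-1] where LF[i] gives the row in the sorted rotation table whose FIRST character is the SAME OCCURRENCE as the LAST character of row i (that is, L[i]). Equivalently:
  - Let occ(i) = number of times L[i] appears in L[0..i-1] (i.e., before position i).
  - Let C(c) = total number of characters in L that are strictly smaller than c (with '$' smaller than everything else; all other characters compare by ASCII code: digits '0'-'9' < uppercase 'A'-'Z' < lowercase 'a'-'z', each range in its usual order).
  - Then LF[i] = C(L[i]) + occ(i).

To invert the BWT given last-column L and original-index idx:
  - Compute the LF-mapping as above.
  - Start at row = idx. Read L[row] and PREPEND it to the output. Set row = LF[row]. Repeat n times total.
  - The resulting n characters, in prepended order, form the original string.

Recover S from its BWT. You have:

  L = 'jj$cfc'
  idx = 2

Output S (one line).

LF mapping: 4 5 0 1 3 2
Walk LF starting at row 2, prepending L[row]:
  step 1: row=2, L[2]='$', prepend. Next row=LF[2]=0
  step 2: row=0, L[0]='j', prepend. Next row=LF[0]=4
  step 3: row=4, L[4]='f', prepend. Next row=LF[4]=3
  step 4: row=3, L[3]='c', prepend. Next row=LF[3]=1
  step 5: row=1, L[1]='j', prepend. Next row=LF[1]=5
  step 6: row=5, L[5]='c', prepend. Next row=LF[5]=2
Reversed output: cjcfj$

Answer: cjcfj$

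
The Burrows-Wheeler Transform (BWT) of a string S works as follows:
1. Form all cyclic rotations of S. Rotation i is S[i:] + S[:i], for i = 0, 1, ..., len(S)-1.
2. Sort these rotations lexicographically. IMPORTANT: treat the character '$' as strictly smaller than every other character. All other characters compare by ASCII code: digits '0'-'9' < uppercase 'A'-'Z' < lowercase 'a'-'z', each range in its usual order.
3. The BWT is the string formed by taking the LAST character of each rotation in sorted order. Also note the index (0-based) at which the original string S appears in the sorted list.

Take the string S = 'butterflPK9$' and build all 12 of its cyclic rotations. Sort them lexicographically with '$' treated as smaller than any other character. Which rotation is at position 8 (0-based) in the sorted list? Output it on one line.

Answer: rflPK9$butte

Derivation:
All 12 rotations (rotation i = S[i:]+S[:i]):
  rot[0] = butterflPK9$
  rot[1] = utterflPK9$b
  rot[2] = tterflPK9$bu
  rot[3] = terflPK9$but
  rot[4] = erflPK9$butt
  rot[5] = rflPK9$butte
  rot[6] = flPK9$butter
  rot[7] = lPK9$butterf
  rot[8] = PK9$butterfl
  rot[9] = K9$butterflP
  rot[10] = 9$butterflPK
  rot[11] = $butterflPK9
Sorted (with $ < everything):
  sorted[0] = $butterflPK9
  sorted[1] = 9$butterflPK
  sorted[2] = K9$butterflP
  sorted[3] = PK9$butterfl
  sorted[4] = butterflPK9$
  sorted[5] = erflPK9$butt
  sorted[6] = flPK9$butter
  sorted[7] = lPK9$butterf
  sorted[8] = rflPK9$butte
  sorted[9] = terflPK9$but
  sorted[10] = tterflPK9$bu
  sorted[11] = utterflPK9$b
sorted[8] = rflPK9$butte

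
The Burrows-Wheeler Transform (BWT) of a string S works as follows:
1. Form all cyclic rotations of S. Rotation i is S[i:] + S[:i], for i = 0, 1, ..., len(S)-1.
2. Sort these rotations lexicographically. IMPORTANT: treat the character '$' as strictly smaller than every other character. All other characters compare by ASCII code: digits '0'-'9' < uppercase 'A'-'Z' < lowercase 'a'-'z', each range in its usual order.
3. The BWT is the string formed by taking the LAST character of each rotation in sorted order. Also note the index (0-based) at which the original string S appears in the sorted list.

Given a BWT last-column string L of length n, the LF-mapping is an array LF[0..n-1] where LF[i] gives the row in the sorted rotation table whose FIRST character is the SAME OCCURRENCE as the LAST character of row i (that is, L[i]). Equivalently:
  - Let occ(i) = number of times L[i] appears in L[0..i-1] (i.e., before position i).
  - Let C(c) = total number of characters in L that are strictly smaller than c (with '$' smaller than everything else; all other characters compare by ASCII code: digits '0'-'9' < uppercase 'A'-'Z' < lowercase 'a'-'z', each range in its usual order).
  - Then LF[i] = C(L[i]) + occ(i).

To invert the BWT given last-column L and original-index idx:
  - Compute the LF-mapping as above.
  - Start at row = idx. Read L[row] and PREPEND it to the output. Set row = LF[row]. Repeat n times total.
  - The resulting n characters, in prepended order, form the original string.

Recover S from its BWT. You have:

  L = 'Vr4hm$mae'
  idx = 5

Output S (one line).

Answer: hammer4V$

Derivation:
LF mapping: 2 8 1 5 6 0 7 3 4
Walk LF starting at row 5, prepending L[row]:
  step 1: row=5, L[5]='$', prepend. Next row=LF[5]=0
  step 2: row=0, L[0]='V', prepend. Next row=LF[0]=2
  step 3: row=2, L[2]='4', prepend. Next row=LF[2]=1
  step 4: row=1, L[1]='r', prepend. Next row=LF[1]=8
  step 5: row=8, L[8]='e', prepend. Next row=LF[8]=4
  step 6: row=4, L[4]='m', prepend. Next row=LF[4]=6
  step 7: row=6, L[6]='m', prepend. Next row=LF[6]=7
  step 8: row=7, L[7]='a', prepend. Next row=LF[7]=3
  step 9: row=3, L[3]='h', prepend. Next row=LF[3]=5
Reversed output: hammer4V$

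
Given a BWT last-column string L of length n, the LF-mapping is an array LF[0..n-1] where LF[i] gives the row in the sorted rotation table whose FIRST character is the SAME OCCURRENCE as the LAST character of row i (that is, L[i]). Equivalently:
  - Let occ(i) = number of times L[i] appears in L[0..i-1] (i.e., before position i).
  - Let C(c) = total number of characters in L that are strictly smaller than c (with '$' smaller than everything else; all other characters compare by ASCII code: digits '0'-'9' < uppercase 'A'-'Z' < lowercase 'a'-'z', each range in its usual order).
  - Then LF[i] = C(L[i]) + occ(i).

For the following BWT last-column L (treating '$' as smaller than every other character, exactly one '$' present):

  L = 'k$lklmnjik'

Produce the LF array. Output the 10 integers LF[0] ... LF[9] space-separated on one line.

Answer: 3 0 6 4 7 8 9 2 1 5

Derivation:
Char counts: '$':1, 'i':1, 'j':1, 'k':3, 'l':2, 'm':1, 'n':1
C (first-col start): C('$')=0, C('i')=1, C('j')=2, C('k')=3, C('l')=6, C('m')=8, C('n')=9
L[0]='k': occ=0, LF[0]=C('k')+0=3+0=3
L[1]='$': occ=0, LF[1]=C('$')+0=0+0=0
L[2]='l': occ=0, LF[2]=C('l')+0=6+0=6
L[3]='k': occ=1, LF[3]=C('k')+1=3+1=4
L[4]='l': occ=1, LF[4]=C('l')+1=6+1=7
L[5]='m': occ=0, LF[5]=C('m')+0=8+0=8
L[6]='n': occ=0, LF[6]=C('n')+0=9+0=9
L[7]='j': occ=0, LF[7]=C('j')+0=2+0=2
L[8]='i': occ=0, LF[8]=C('i')+0=1+0=1
L[9]='k': occ=2, LF[9]=C('k')+2=3+2=5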